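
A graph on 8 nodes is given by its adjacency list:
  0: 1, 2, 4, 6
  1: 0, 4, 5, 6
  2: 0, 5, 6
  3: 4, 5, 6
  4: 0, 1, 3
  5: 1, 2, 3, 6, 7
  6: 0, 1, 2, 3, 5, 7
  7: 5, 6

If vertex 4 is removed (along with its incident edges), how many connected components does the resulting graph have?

With 4 gone, the remaining components are: {0, 1, 2, 3, 5, 6, 7}.
That is 1 component.

1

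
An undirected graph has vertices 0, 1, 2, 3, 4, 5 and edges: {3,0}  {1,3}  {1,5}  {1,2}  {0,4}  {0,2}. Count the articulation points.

Removing 0 increases the component count from 1 to 2, so 0 is a cut vertex.
Removing 1 increases the component count from 1 to 2, so 1 is a cut vertex.
By contrast removing 5 leaves 1 component; it is not a cut vertex. No other vertex is a cut vertex either.

2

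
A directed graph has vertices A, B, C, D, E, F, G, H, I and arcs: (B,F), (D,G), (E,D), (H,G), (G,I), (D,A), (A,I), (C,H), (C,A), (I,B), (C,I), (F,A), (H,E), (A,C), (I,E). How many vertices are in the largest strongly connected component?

9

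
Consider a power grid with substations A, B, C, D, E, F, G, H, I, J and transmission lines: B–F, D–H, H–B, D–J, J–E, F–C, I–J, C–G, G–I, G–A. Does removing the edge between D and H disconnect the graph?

No

After removing D–H, the path D-J-I-G-C-F-B-H still connects them, so the edge is not a bridge.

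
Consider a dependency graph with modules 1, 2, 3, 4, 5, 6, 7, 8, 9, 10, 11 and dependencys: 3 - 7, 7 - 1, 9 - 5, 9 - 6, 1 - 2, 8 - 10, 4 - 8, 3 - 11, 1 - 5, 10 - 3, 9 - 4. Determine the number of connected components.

1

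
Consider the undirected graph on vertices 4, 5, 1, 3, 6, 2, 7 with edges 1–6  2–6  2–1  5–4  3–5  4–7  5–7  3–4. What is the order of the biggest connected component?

Starting from 1 we can reach 1, 2, 6. That is one component of size 3.
Starting from 3 we can reach 3, 4, 5, 7. That is one component of size 4.
The largest has 4 vertices.

4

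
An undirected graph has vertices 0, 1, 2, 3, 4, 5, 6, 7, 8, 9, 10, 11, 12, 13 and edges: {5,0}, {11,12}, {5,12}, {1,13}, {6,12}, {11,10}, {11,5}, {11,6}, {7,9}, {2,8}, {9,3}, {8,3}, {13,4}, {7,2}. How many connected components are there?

3

Starting from 1 we can reach 1, 4, 13. That is one component of size 3.
Starting from 2 we can reach 2, 3, 7, 8, 9. That is one component of size 5.
Starting from 0 we can reach 0, 5, 6, 10, 11, 12. That is one component of size 6.
Total: 3 components.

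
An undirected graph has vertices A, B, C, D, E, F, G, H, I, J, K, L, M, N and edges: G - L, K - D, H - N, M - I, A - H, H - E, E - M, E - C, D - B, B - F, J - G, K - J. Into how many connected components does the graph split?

2

Starting from B we can reach B, D, F, G, J, K, L. That is one component of size 7.
Starting from A we can reach A, C, E, H, I, M, N. That is one component of size 7.
Total: 2 components.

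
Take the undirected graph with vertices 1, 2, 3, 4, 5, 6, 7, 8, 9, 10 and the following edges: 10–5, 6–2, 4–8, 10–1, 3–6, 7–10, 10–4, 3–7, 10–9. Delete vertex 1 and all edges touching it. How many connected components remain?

With 1 gone, the remaining components are: {2, 3, 4, 5, 6, 7, 8, 9, 10}.
That is 1 component.

1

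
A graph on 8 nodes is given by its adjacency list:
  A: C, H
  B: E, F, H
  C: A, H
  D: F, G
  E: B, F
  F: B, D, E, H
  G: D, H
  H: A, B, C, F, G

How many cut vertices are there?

Removing H increases the component count from 1 to 2, so H is a cut vertex.
By contrast removing G leaves 1 component; it is not a cut vertex. No other vertex is a cut vertex either.

1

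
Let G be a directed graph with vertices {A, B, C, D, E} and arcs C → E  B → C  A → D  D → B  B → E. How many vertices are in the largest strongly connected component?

{D} is an SCC by itself.
{E} is an SCC by itself.
{A} is an SCC by itself.
{C} is an SCC by itself.
{B} is an SCC by itself.
The largest has 1 vertex.

1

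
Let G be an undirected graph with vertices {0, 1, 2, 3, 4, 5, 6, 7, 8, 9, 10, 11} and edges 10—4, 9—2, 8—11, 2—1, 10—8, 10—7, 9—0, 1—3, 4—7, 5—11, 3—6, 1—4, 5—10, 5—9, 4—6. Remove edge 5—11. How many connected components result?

5 and 11 are still connected via 5-10-8-11, so the component count stays at 1.

1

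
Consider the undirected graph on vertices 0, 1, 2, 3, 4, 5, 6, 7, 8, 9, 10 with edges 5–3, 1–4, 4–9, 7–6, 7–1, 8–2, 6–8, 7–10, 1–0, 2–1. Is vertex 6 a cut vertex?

No

Deleting 6 leaves 2 components (was 2), so 6 is not a cut vertex.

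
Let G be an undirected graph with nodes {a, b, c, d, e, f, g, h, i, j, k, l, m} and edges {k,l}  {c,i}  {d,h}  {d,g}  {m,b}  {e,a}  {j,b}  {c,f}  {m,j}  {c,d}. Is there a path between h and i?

Yes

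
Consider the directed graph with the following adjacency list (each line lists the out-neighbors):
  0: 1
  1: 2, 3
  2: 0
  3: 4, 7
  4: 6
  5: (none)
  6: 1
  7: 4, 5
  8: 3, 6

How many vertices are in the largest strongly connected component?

7

{0, 1, 2, 3, 4, 6, 7} are all mutually reachable — one SCC of size 7.
{5} is an SCC by itself.
{8} is an SCC by itself.
The largest has 7 vertices.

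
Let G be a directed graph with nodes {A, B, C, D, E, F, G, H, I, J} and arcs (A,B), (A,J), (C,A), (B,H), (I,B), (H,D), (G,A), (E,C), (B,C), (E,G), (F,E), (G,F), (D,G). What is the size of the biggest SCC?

{A, B, C, D, E, F, G, H} are all mutually reachable — one SCC of size 8.
{J} is an SCC by itself.
{I} is an SCC by itself.
The largest has 8 vertices.

8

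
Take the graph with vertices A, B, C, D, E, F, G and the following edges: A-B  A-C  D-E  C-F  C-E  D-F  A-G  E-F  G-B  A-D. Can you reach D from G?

From G we can reach A, B, C, D, E, F, G, which includes D.

Yes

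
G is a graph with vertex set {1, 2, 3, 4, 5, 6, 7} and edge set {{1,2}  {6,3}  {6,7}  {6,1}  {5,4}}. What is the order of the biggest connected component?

Starting from 4 we can reach 4, 5. That is one component of size 2.
Starting from 1 we can reach 1, 2, 3, 6, 7. That is one component of size 5.
The largest has 5 vertices.

5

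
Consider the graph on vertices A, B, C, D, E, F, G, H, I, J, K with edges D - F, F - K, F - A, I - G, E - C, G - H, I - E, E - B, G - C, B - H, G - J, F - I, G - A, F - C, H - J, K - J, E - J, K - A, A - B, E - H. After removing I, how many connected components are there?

1

With I gone, the remaining components are: {A, B, C, D, E, F, G, H, J, K}.
That is 1 component.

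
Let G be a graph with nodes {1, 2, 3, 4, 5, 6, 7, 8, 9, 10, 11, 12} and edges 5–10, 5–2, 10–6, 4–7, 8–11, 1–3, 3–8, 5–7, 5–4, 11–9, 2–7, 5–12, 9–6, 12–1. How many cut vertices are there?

Removing 5 increases the component count from 1 to 2, so 5 is a cut vertex.
By contrast removing 2 leaves 1 component; it is not a cut vertex. No other vertex is a cut vertex either.

1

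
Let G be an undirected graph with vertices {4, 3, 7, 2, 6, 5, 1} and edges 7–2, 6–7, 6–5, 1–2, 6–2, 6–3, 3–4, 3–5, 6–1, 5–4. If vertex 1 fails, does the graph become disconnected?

Deleting 1 leaves 1 component (was 1) (its neighbors 2, 6 remain connected to each other), so 1 is not a cut vertex.

No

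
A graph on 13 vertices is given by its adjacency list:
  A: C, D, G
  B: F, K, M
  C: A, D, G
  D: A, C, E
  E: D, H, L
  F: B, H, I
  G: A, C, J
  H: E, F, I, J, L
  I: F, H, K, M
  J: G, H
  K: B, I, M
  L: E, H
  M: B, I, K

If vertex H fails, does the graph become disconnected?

Deleting H raises the number of components from 1 to 2, so H is a cut vertex.

Yes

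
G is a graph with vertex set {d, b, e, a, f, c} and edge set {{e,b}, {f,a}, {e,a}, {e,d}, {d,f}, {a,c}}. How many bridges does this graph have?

The edges on the cycle e-d-f-a-e are not bridges since each lies on that cycle.
But removing a - c disconnects a from c; removing e - b disconnects e from b — these are bridges.
That makes 2 bridges.

2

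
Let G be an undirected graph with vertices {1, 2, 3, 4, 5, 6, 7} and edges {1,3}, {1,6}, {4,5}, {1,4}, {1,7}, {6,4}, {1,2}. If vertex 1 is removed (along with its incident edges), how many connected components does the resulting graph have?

With 1 gone, the remaining components are: {2}; {3}; {7}; {4, 5, 6}.
That is 4 components.

4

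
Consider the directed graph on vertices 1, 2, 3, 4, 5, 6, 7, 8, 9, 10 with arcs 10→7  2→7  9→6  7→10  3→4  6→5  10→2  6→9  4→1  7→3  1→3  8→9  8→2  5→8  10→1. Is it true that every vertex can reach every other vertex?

No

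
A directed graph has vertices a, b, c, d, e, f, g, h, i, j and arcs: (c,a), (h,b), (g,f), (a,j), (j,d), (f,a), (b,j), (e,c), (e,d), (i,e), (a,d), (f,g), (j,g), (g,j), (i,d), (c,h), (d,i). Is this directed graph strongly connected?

From i we can reach every vertex (a, b, c, d, e, f, g, h, i, j), and every vertex can reach i (a, b, c, d, e, f, g, h, i, j). So the whole graph is one strongly connected component.

Yes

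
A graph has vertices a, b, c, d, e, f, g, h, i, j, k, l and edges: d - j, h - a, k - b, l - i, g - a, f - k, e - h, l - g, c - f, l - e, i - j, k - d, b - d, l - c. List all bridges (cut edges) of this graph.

The edges on the cycle k-b-d-k are not bridges since each lies on that cycle.
Every edge lies on some cycle, so there are no bridges.

none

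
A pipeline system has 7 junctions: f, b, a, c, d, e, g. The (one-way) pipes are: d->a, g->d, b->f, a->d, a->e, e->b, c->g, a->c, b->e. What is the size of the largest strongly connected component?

{a, c, d, g} are all mutually reachable — one SCC of size 4.
{b, e} are all mutually reachable — one SCC of size 2.
{f} is an SCC by itself.
The largest has 4 vertices.

4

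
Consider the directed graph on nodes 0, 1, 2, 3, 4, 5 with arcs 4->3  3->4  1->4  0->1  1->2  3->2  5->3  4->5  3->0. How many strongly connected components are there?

2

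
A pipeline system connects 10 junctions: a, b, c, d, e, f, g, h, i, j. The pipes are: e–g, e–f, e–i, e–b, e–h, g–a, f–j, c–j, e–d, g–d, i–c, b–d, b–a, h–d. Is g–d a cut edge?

No

After removing g–d, the path g-e-d still connects them, so the edge is not a bridge.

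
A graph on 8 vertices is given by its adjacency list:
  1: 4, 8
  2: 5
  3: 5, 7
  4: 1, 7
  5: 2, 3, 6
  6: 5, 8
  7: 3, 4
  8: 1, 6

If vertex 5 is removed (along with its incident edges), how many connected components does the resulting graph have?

With 5 gone, the remaining components are: {2}; {1, 3, 4, 6, 7, 8}.
That is 2 components.

2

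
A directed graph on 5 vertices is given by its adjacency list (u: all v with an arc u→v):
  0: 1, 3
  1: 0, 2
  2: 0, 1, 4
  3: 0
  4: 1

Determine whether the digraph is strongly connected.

Yes

From 3 we can reach every vertex (0, 1, 2, 3, 4), and every vertex can reach 3 (0, 1, 2, 3, 4). So the whole graph is one strongly connected component.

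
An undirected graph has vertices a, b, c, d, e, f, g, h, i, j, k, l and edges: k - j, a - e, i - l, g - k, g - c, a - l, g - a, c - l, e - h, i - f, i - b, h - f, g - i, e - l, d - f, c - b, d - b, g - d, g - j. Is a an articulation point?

Deleting a leaves 1 component (was 1) (its neighbors e, g, l remain connected to each other), so a is not a cut vertex.

No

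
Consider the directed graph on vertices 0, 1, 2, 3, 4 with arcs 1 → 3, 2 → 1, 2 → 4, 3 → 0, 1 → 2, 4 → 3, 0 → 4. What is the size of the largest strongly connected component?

3

{0, 3, 4} are all mutually reachable — one SCC of size 3.
{1, 2} are all mutually reachable — one SCC of size 2.
The largest has 3 vertices.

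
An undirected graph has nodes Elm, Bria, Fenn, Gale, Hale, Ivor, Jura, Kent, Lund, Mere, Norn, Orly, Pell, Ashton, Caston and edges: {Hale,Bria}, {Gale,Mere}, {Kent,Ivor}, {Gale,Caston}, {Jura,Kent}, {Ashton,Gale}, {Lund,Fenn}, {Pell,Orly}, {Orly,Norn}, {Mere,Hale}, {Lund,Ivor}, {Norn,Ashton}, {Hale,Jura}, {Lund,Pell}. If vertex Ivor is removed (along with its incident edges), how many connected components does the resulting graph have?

With Ivor gone, the remaining components are: {Elm}; {Bria, Fenn, Gale, Hale, Jura, Kent, Lund, Mere, Norn, Orly, Pell, Ashton, Caston}.
That is 2 components.

2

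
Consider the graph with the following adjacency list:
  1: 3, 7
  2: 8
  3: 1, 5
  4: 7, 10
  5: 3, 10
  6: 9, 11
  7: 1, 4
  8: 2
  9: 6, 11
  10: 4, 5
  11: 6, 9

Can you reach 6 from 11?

Yes

From 11 we can reach 6, 9, 11, which includes 6.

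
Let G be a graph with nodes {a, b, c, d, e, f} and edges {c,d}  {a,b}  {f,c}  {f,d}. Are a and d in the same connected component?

No

The component containing a is {a, b}, and d is not in it.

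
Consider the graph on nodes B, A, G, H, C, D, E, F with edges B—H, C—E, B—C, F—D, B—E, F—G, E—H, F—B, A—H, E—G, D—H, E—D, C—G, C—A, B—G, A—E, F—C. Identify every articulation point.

none

Removing C, for instance, still leaves 1 component. No single vertex removal increases the component count — the graph has no articulation points.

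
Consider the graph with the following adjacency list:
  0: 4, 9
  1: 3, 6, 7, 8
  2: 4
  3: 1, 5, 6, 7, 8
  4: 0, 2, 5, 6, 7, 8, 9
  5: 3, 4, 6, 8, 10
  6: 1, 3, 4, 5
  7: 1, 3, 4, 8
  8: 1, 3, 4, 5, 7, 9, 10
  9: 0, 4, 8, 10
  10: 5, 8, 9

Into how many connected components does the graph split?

1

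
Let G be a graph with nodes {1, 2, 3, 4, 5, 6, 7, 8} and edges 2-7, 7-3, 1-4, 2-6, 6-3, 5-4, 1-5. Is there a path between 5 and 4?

From 5 we can reach 1, 4, 5, which includes 4.

Yes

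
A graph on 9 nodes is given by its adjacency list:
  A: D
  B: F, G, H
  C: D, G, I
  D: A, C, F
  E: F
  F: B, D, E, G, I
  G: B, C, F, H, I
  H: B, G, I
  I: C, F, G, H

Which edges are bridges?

A-D, E-F

The edges on the cycle I-H-B-G-I are not bridges since each lies on that cycle.
But removing F-E disconnects F from E; removing D-A disconnects D from A — these are bridges.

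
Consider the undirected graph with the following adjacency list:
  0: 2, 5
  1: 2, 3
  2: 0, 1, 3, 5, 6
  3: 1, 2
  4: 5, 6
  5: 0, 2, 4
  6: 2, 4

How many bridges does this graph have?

The edges on the cycle 2-3-1-2 are not bridges since each lies on that cycle.
Every edge lies on some cycle, so there are no bridges.

0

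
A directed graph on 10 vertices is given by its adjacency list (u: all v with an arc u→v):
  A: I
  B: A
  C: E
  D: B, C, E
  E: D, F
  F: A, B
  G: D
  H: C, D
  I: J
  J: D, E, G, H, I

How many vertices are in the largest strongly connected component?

{A, B, C, D, E, F, G, H, I, J} are all mutually reachable — one SCC of size 10.
The largest has 10 vertices.

10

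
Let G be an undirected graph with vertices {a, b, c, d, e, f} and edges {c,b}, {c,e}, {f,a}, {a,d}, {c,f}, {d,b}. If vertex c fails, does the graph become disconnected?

Deleting c raises the number of components from 1 to 2, so c is a cut vertex.

Yes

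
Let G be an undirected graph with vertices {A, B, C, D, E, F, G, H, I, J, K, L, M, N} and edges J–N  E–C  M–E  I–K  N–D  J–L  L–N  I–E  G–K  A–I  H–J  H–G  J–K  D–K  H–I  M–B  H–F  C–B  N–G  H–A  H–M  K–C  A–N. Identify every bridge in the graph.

The edges on the cycle H-M-E-C-K-I-H are not bridges since each lies on that cycle.
But removing F–H disconnects F from H — this is a bridge.

F-H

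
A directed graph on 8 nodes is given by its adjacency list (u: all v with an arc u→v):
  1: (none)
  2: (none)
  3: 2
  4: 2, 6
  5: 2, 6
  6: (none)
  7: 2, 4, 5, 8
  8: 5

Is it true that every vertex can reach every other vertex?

No

There is no directed path from 7 to 3, so the graph is not strongly connected.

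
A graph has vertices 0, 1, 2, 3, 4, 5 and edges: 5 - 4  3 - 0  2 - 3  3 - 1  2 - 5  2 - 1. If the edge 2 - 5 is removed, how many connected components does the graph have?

2

Before removal there is 1 component.
2 - 5 is a bridge — removing it separates 2's side from 5's side.
After removal: 2 components.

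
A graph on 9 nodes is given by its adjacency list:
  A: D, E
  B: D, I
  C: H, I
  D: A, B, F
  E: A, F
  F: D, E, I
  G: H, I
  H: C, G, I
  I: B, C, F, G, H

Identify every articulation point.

Removing I increases the component count from 1 to 2, so I is a cut vertex.
By contrast removing F leaves 1 component; it is not a cut vertex. No other vertex is a cut vertex either.

I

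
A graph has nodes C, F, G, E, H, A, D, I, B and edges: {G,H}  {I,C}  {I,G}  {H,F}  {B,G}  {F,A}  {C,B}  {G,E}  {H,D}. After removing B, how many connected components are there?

With B gone, the remaining components are: {A, C, D, E, F, G, H, I}.
That is 1 component.

1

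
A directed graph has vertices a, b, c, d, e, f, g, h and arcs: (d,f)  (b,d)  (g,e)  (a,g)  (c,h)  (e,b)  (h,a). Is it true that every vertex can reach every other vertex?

There is no directed path from e to h, so the graph is not strongly connected.

No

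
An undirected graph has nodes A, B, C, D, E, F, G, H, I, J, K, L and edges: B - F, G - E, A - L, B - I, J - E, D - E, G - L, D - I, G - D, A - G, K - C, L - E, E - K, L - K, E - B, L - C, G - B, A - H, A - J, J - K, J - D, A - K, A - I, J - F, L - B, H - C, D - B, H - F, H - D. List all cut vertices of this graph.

none

Removing I, for instance, still leaves 1 component. No single vertex removal increases the component count — the graph has no articulation points.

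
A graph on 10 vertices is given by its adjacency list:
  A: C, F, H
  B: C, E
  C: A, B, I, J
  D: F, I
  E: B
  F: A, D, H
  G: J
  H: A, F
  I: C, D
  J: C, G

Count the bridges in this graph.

The edges on the cycle A-H-F-D-I-C-A are not bridges since each lies on that cycle.
But removing J-G disconnects J from G; removing B-C disconnects B from C; removing E-B disconnects E from B; removing J-C disconnects J from C — these are bridges.
That makes 4 bridges.

4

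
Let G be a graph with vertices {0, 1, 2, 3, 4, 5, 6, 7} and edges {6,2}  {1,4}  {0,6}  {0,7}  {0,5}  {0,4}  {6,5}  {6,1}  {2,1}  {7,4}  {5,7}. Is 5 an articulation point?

Deleting 5 leaves 2 components (was 2), so 5 is not a cut vertex.

No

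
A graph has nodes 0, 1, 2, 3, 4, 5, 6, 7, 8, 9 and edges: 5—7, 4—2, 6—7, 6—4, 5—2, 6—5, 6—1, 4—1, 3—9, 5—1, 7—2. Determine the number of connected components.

4

0 is isolated — a component by itself.
8 is isolated — a component by itself.
Starting from 3 we can reach 3, 9. That is one component of size 2.
Starting from 1 we can reach 1, 2, 4, 5, 6, 7. That is one component of size 6.
Total: 4 components.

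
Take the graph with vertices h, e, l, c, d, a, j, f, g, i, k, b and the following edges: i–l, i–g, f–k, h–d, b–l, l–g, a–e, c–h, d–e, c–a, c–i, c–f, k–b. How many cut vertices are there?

Removing c increases the component count from 2 to 3, so c is a cut vertex.
By contrast removing k leaves 2 components; it is not a cut vertex. No other vertex is a cut vertex either.

1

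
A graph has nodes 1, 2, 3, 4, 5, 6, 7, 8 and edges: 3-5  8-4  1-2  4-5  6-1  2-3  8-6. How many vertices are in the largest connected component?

7

7 is isolated — a component by itself.
Starting from 1 we can reach 1, 2, 3, 4, 5, 6, 8. That is one component of size 7.
The largest has 7 vertices.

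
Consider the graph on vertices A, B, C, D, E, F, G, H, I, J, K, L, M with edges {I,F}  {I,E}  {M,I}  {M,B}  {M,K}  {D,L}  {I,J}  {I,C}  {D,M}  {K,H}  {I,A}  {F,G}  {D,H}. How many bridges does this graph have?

The edges on the cycle D-M-K-H-D are not bridges since each lies on that cycle.
But removing E—I disconnects E from I; removing M—I disconnects M from I; removing M—B disconnects M from B; removing I—F disconnects I from F — these are bridges.
In total 9 edges are bridges.

9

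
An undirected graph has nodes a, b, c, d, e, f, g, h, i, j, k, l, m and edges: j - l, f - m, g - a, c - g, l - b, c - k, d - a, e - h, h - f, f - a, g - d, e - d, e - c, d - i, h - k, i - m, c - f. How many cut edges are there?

2

The edges on the cycle e-c-k-h-e are not bridges since each lies on that cycle.
But removing j - l disconnects j from l; removing l - b disconnects l from b — these are bridges.
That makes 2 bridges.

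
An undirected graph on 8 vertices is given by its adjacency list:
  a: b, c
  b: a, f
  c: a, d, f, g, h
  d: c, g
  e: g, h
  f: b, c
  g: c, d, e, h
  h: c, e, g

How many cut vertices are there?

1

Removing c increases the component count from 1 to 2, so c is a cut vertex.
By contrast removing g leaves 1 component; it is not a cut vertex. No other vertex is a cut vertex either.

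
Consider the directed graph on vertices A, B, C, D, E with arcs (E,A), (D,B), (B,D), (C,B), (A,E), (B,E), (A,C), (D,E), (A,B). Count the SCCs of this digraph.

{A, B, C, D, E} are all mutually reachable — one SCC of size 5.
That gives 1 strongly connected component.

1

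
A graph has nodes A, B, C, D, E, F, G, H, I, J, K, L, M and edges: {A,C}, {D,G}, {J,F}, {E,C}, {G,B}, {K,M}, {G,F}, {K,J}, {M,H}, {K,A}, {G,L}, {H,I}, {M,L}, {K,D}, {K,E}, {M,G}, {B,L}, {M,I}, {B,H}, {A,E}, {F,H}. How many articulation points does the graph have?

1

Removing K increases the component count from 1 to 2, so K is a cut vertex.
By contrast removing B leaves 1 component; it is not a cut vertex. No other vertex is a cut vertex either.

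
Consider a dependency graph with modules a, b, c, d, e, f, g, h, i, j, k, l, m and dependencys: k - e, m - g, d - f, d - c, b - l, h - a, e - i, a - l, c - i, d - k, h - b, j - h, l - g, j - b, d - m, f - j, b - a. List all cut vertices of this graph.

Removing d increases the component count from 1 to 2, so d is a cut vertex.
By contrast removing m leaves 1 component; it is not a cut vertex. No other vertex is a cut vertex either.

d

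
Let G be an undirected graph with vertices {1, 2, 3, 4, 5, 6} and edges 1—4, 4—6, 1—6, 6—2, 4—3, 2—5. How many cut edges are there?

3

The edges on the cycle 1-4-6-1 are not bridges since each lies on that cycle.
But removing 2—5 disconnects 2 from 5; removing 6—2 disconnects 6 from 2; removing 4—3 disconnects 4 from 3 — these are bridges.
That makes 3 bridges.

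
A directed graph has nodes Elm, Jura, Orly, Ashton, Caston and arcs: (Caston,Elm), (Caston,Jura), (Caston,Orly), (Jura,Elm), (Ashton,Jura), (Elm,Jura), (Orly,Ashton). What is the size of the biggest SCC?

{Elm, Jura} are all mutually reachable — one SCC of size 2.
{Orly} is an SCC by itself.
{Caston} is an SCC by itself.
{Ashton} is an SCC by itself.
The largest has 2 vertices.

2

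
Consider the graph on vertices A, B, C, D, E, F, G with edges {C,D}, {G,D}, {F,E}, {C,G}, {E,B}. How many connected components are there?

3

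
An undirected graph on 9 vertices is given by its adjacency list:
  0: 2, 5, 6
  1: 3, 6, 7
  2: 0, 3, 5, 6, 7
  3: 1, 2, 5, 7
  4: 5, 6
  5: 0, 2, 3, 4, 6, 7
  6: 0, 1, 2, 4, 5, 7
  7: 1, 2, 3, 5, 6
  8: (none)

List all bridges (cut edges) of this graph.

none

The edges on the cycle 7-3-1-6-7 are not bridges since each lies on that cycle.
Every edge lies on some cycle, so there are no bridges.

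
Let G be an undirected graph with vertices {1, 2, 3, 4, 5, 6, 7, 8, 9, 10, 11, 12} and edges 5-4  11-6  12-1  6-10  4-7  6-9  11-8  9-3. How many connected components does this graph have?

4

2 is isolated — a component by itself.
Starting from 1 we can reach 1, 12. That is one component of size 2.
Starting from 4 we can reach 4, 5, 7. That is one component of size 3.
Starting from 3 we can reach 3, 6, 8, 9, 10, 11. That is one component of size 6.
Total: 4 components.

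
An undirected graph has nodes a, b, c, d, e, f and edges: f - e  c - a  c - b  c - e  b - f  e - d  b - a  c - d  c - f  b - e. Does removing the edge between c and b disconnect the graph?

After removing c - b, the path c-a-b still connects them, so the edge is not a bridge.

No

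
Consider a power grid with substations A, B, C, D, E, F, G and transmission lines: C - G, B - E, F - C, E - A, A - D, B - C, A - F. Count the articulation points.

Removing A increases the component count from 1 to 2, so A is a cut vertex.
Removing C increases the component count from 1 to 2, so C is a cut vertex.
By contrast removing D leaves 1 component; it is not a cut vertex. No other vertex is a cut vertex either.

2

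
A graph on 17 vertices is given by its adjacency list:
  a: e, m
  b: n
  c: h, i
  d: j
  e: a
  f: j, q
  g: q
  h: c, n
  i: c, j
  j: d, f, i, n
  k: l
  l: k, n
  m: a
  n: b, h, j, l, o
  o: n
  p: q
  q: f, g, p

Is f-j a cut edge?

Removing f-j leaves no path between f and j: the component count goes from 2 to 3. So it is a bridge.

Yes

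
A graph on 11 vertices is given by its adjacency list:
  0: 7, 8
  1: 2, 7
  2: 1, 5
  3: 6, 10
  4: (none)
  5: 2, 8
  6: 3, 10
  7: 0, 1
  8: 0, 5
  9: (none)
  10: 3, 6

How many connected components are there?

4

4 is isolated — a component by itself.
9 is isolated — a component by itself.
Starting from 3 we can reach 3, 6, 10. That is one component of size 3.
Starting from 0 we can reach 0, 1, 2, 5, 7, 8. That is one component of size 6.
Total: 4 components.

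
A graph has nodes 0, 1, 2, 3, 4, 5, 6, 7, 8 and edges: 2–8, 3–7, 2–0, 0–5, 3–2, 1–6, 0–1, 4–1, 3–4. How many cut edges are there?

The edges on the cycle 3-2-0-1-4-3 are not bridges since each lies on that cycle.
But removing 8–2 disconnects 8 from 2; removing 5–0 disconnects 5 from 0; removing 6–1 disconnects 6 from 1; removing 7–3 disconnects 7 from 3 — these are bridges.
That makes 4 bridges.

4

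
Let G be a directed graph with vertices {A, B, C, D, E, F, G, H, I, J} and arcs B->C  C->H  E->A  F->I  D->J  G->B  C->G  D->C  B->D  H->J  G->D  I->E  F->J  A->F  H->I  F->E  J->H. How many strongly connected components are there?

{A, E, F, H, I, J} are all mutually reachable — one SCC of size 6.
{B, C, D, G} are all mutually reachable — one SCC of size 4.
That gives 2 strongly connected components.

2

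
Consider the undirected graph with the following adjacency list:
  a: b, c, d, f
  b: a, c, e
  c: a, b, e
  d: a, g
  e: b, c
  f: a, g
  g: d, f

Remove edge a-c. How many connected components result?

a and c are still connected via a-b-c, so the component count stays at 1.

1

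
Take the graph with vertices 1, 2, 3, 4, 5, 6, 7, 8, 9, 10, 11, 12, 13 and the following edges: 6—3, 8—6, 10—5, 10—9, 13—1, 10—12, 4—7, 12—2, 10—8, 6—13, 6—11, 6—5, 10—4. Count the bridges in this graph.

9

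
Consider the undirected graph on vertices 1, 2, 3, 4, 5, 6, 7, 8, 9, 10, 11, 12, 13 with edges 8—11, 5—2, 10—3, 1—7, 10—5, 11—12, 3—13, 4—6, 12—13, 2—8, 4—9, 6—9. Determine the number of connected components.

Starting from 1 we can reach 1, 7. That is one component of size 2.
Starting from 4 we can reach 4, 6, 9. That is one component of size 3.
Starting from 2 we can reach 2, 3, 5, 8, 10, 11, 12, 13. That is one component of size 8.
Total: 3 components.

3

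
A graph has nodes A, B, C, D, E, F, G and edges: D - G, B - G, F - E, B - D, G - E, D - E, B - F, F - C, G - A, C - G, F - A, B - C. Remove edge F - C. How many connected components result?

F and C are still connected via F-B-C, so the component count stays at 1.

1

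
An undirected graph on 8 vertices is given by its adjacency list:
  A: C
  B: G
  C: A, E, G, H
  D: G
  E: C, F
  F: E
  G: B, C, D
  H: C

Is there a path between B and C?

From B we can reach A, B, C, D, E, F, G, H, which includes C.

Yes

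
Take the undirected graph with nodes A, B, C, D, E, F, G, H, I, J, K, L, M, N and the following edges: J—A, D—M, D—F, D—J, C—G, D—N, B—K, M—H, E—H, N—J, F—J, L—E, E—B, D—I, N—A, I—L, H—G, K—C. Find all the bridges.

none

The edges on the cycle E-B-K-C-G-H-E are not bridges since each lies on that cycle.
Every edge lies on some cycle, so there are no bridges.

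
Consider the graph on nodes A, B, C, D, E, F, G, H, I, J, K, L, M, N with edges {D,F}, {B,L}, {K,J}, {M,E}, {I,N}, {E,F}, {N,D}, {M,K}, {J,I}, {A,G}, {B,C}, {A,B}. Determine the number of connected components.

H is isolated — a component by itself.
Starting from A we can reach A, B, C, G, L. That is one component of size 5.
Starting from D we can reach D, E, F, I, J, K, M, N. That is one component of size 8.
Total: 3 components.

3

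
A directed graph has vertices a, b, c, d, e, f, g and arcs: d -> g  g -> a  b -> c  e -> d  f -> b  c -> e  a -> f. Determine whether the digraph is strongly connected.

From g we can reach every vertex (a, b, c, d, e, f, g), and every vertex can reach g (a, b, c, d, e, f, g). So the whole graph is one strongly connected component.

Yes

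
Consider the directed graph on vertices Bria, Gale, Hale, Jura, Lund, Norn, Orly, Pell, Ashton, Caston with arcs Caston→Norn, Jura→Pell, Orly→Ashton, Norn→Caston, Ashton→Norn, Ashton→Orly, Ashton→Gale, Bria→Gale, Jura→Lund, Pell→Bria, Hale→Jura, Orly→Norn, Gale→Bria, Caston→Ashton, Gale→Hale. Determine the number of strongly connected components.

{Bria, Gale, Hale, Jura, Pell} are all mutually reachable — one SCC of size 5.
{Norn, Orly, Ashton, Caston} are all mutually reachable — one SCC of size 4.
{Lund} is an SCC by itself.
That gives 3 strongly connected components.

3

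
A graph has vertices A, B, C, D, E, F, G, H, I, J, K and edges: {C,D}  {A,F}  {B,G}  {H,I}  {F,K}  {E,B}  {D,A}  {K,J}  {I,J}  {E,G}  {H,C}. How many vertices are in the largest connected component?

8

Starting from B we can reach B, E, G. That is one component of size 3.
Starting from A we can reach A, C, D, F, H, I, J, K. That is one component of size 8.
The largest has 8 vertices.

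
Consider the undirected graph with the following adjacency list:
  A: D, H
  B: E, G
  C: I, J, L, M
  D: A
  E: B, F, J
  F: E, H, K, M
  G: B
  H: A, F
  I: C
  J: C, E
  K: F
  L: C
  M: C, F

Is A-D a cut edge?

Yes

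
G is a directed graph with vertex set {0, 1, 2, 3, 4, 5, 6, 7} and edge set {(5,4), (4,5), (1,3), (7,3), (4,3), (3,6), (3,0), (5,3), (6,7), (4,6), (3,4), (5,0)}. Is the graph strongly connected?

No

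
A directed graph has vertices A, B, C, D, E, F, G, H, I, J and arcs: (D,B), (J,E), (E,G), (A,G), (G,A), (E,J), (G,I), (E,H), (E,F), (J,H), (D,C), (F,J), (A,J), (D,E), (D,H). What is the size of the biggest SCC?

5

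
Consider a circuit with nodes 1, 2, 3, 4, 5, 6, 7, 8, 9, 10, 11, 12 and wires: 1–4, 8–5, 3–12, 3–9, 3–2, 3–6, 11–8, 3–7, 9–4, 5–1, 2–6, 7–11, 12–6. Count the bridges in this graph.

The edges on the cycle 3-7-11-8-5-1-4-9-3 are not bridges since each lies on that cycle.
Every edge lies on some cycle, so there are no bridges.

0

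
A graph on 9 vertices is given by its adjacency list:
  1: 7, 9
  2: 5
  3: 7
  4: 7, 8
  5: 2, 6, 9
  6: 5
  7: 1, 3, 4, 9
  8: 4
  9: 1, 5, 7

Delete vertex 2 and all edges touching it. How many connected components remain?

1

With 2 gone, the remaining components are: {1, 3, 4, 5, 6, 7, 8, 9}.
That is 1 component.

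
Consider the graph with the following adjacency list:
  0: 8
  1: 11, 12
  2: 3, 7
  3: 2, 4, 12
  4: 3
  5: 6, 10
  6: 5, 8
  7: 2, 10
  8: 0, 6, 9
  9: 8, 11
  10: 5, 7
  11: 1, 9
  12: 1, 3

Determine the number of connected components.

1

Starting from 0 we can reach 0, 1, 2, 3, 4, 5, 6, 7, 8, 9, 10, 11, 12. That is one component of size 13.
Total: 1 component.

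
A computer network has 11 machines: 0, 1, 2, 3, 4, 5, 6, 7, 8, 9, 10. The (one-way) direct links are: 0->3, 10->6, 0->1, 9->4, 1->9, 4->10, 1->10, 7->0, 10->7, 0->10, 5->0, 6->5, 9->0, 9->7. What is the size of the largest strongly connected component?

8

{0, 1, 4, 5, 6, 7, 9, 10} are all mutually reachable — one SCC of size 8.
{3} is an SCC by itself.
{8} is an SCC by itself.
{2} is an SCC by itself.
The largest has 8 vertices.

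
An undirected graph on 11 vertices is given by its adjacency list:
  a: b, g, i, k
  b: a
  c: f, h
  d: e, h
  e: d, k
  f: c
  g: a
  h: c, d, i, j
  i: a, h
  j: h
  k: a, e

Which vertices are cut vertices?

a, c, h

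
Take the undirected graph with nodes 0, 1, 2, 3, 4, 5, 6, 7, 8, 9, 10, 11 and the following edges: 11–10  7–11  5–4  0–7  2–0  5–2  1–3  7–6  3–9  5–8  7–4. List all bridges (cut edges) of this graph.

1-3, 10-11, 11-7, 3-9, 5-8, 6-7

The edges on the cycle 5-2-0-7-4-5 are not bridges since each lies on that cycle.
But removing 1–3 disconnects 1 from 3; removing 5–8 disconnects 5 from 8; removing 7–6 disconnects 7 from 6; removing 7–11 disconnects 7 from 11 — these are bridges.
In total 6 edges are bridges.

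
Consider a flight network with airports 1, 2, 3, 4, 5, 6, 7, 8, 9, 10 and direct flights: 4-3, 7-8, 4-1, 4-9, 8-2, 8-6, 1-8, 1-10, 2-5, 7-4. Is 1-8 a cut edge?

After removing 1-8, the path 1-4-7-8 still connects them, so the edge is not a bridge.

No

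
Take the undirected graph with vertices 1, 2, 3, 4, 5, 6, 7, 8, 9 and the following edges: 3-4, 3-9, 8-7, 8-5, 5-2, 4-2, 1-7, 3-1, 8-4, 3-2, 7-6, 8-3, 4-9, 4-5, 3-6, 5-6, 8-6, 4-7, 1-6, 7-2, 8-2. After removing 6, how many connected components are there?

With 6 gone, the remaining components are: {1, 2, 3, 4, 5, 7, 8, 9}.
That is 1 component.

1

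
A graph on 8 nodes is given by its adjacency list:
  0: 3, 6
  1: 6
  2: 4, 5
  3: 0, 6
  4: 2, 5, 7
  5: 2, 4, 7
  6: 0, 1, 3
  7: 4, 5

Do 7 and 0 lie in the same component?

No

The component containing 7 is {2, 4, 5, 7}, and 0 is not in it.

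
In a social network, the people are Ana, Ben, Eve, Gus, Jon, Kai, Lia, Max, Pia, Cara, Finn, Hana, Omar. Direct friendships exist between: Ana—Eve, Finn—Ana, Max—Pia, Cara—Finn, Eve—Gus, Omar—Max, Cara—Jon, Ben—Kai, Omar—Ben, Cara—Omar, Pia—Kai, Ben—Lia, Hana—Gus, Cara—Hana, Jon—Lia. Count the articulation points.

Removing Cara increases the component count from 1 to 2, so Cara is a cut vertex.
By contrast removing Gus leaves 1 component; it is not a cut vertex. No other vertex is a cut vertex either.

1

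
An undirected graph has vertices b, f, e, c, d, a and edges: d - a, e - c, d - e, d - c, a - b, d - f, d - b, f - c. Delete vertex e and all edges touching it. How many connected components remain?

1

With e gone, the remaining components are: {a, b, c, d, f}.
That is 1 component.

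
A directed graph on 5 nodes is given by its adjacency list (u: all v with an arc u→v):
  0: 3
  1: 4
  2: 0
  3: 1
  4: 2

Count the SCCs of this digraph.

1

{0, 1, 2, 3, 4} are all mutually reachable — one SCC of size 5.
That gives 1 strongly connected component.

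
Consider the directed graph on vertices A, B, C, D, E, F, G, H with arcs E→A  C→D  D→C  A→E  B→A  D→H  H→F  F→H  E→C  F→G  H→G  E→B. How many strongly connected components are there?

{A, B, E} are all mutually reachable — one SCC of size 3.
{C, D} are all mutually reachable — one SCC of size 2.
{F, H} are all mutually reachable — one SCC of size 2.
{G} is an SCC by itself.
That gives 4 strongly connected components.

4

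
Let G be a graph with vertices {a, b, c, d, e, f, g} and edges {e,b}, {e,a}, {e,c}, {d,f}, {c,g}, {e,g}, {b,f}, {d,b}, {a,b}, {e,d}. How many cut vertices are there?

Removing e increases the component count from 1 to 2, so e is a cut vertex.
By contrast removing f leaves 1 component; it is not a cut vertex. No other vertex is a cut vertex either.

1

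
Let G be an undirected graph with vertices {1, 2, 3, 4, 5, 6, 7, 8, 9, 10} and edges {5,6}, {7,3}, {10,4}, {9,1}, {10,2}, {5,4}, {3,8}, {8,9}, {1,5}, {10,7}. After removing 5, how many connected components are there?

2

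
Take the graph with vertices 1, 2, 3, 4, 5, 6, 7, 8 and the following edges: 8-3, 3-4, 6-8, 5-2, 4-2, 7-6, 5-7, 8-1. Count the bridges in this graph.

The edges on the cycle 5-7-6-8-3-4-2-5 are not bridges since each lies on that cycle.
But removing 8-1 disconnects 8 from 1 — this is a bridge.

1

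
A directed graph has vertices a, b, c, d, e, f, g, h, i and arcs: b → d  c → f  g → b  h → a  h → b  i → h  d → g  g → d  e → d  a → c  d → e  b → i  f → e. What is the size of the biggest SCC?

{a, b, c, d, e, f, g, h, i} are all mutually reachable — one SCC of size 9.
The largest has 9 vertices.

9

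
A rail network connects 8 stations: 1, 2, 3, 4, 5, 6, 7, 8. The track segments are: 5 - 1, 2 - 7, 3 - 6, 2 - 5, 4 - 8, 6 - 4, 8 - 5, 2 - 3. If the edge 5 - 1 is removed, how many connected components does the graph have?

2

Before removal there is 1 component.
5 - 1 is a bridge — removing it separates 5's side from 1's side.
After removal: 2 components.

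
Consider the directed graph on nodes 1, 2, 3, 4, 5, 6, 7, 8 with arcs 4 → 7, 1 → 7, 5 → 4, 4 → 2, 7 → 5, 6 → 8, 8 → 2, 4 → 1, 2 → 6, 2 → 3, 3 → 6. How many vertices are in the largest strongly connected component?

4

{2, 3, 6, 8} are all mutually reachable — one SCC of size 4.
{1, 4, 5, 7} are all mutually reachable — one SCC of size 4.
The largest has 4 vertices.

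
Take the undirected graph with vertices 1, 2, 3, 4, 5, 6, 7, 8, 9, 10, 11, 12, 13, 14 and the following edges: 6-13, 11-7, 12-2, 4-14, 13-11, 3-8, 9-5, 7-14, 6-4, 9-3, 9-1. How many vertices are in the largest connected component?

10 is isolated — a component by itself.
Starting from 2 we can reach 2, 12. That is one component of size 2.
Starting from 1 we can reach 1, 3, 5, 8, 9. That is one component of size 5.
Starting from 4 we can reach 4, 6, 7, 11, 13, 14. That is one component of size 6.
The largest has 6 vertices.

6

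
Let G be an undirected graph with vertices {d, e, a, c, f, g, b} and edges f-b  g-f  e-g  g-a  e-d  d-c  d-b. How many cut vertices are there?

2

Removing d increases the component count from 1 to 2, so d is a cut vertex.
Removing g increases the component count from 1 to 2, so g is a cut vertex.
By contrast removing f leaves 1 component; it is not a cut vertex. No other vertex is a cut vertex either.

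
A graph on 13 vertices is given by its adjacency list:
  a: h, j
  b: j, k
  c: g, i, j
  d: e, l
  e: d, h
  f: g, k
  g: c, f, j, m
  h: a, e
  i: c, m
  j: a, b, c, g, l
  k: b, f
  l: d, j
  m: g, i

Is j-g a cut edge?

After removing j-g, the path j-c-g still connects them, so the edge is not a bridge.

No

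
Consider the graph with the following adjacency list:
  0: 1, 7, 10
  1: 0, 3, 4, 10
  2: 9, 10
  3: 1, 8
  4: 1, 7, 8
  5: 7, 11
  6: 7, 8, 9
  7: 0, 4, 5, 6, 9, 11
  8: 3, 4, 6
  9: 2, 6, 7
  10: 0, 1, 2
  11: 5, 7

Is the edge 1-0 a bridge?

After removing 1-0, the path 1-10-0 still connects them, so the edge is not a bridge.

No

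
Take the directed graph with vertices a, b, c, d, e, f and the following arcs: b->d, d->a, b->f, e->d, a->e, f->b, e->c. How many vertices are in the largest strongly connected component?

3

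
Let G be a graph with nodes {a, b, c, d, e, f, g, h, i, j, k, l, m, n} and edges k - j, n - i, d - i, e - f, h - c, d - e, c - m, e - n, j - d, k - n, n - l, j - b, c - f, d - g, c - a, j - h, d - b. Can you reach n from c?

Yes

From c we can reach a, b, c, d, e, f, g, h, i, j, k, l, m, n, which includes n.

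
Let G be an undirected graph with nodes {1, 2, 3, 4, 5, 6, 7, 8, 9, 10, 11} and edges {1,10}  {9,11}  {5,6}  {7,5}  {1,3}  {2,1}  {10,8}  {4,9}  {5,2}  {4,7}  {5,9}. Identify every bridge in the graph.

1-10, 1-2, 1-3, 10-8, 11-9, 2-5, 5-6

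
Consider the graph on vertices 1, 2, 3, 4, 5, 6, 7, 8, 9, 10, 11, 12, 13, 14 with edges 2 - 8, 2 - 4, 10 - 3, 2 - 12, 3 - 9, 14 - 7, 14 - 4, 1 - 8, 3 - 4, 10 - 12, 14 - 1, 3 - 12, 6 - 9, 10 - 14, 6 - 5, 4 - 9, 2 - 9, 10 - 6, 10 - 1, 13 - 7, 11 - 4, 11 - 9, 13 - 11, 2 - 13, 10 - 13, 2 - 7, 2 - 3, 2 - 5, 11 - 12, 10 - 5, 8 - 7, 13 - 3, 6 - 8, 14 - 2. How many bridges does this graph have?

0

The edges on the cycle 10-6-5-10 are not bridges since each lies on that cycle.
Every edge lies on some cycle, so there are no bridges.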